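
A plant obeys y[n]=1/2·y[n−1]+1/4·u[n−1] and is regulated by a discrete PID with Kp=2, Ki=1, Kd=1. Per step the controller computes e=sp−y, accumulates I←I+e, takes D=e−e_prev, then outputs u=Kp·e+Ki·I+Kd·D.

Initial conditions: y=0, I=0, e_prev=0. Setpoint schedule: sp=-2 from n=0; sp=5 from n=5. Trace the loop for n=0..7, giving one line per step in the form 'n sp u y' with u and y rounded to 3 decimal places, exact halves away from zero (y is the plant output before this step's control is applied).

0 -2 -8.000 0.000
1 -2 0.000 -2.000
2 -2 -6.000 -1.000
3 -2 -2.000 -2.000
4 -2 -5.000 -1.500
5 5 25.000 -2.000
6 5 -4.500 5.250
7 5 17.500 1.500

(exact arithmetic carried between steps; '≈' marks a value shown rounded to 6 d.p. or computed from one; I and e_prev carry over from the previous line; the table rounds u and y to 3 d.p., halves away from zero)
n=0: y=0, sp=-2, e=sp−y=-2; I=-2, D=e−e_prev=-2; u=2·(-2)+1·(-2)+1·(-2)=-8; next y=1/2·0+1/4·(-8)=-2
n=1: y=-2, sp=-2, e=sp−y=0; I=-2, D=e−e_prev=2; u=2·0+1·(-2)+1·2=0; next y=1/2·(-2)+1/4·0=-1
n=2: y=-1, sp=-2, e=sp−y=-1; I=-3, D=e−e_prev=-1; u=2·(-1)+1·(-3)+1·(-1)=-6; next y=1/2·(-1)+1/4·(-6)=-2
n=3: y=-2, sp=-2, e=sp−y=0; I=-3, D=e−e_prev=1; u=2·0+1·(-3)+1·1=-2; next y=1/2·(-2)+1/4·(-2)=-1.5
n=4: y=-1.5, sp=-2, e=sp−y=-0.5; I=-3.5, D=e−e_prev=-0.5; u=2·(-0.5)+1·(-3.5)+1·(-0.5)=-5; next y=1/2·(-1.5)+1/4·(-5)=-2
n=5: y=-2, sp=5, e=sp−y=7; I=3.5, D=e−e_prev=7.5; u=2·7+1·3.5+1·7.5=25; next y=1/2·(-2)+1/4·25=5.25
n=6: y=5.25, sp=5, e=sp−y=-0.25; I=3.25, D=e−e_prev=-7.25; u=2·(-0.25)+1·3.25+1·(-7.25)=-4.5; next y=1/2·5.25+1/4·(-4.5)=1.5
n=7: y=1.5, sp=5, e=sp−y=3.5; I=6.75, D=e−e_prev=3.75; u=2·3.5+1·6.75+1·3.75=17.5; next y=1/2·1.5+1/4·17.5=5.125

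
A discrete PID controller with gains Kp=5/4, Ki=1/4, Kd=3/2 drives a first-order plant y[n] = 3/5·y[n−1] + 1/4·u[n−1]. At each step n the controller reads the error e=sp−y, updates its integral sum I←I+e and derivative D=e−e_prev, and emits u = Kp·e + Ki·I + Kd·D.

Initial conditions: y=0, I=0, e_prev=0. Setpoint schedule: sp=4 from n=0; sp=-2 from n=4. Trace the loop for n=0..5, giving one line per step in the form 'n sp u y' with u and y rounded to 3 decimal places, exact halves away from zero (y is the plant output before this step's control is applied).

(exact arithmetic carried between steps; '≈' marks a value shown rounded to 6 d.p. or computed from one; I and e_prev carry over from the previous line; the table rounds u and y to 3 d.p., halves away from zero)
n=0: y=0, sp=4, e=sp−y=4; I=4, D=e−e_prev=4; u=5/4·4+1/4·4+3/2·4=12; next y=3/5·0+1/4·12=3
n=1: y=3, sp=4, e=sp−y=1; I=5, D=e−e_prev=-3; u=5/4·1+1/4·5+3/2·(-3)=-2; next y=3/5·3+1/4·(-2)=1.3
n=2: y=1.3, sp=4, e=sp−y=2.7; I=7.7, D=e−e_prev=1.7; u=5/4·2.7+1/4·7.7+3/2·1.7=7.85; next y=3/5·1.3+1/4·7.85=2.7425
n=3: y=2.7425, sp=4, e=sp−y=1.2575; I=8.9575, D=e−e_prev=-1.4425; u=5/4·1.2575+1/4·8.9575+3/2·(-1.4425)=1.6475; next y=3/5·2.7425+1/4·1.6475=2.057375
n=4: y=2.057375, sp=-2, e=sp−y=-4.057375; I=4.900125, D=e−e_prev=-5.314875; u=5/4·(-4.057375)+1/4·4.900125+3/2·(-5.314875)=-11.819; next y=3/5·2.057375+1/4·(-11.819)=-1.720325
n=5: y=-1.720325, sp=-2, e=sp−y=-0.279675; I=4.62045, D=e−e_prev=3.7777; u=5/4·(-0.279675)+1/4·4.62045+3/2·3.7777≈6.472069; next y=3/5·(-1.720325)+1/4·6.472069≈0.585822

0 4 12.000 0.000
1 4 -2.000 3.000
2 4 7.850 1.300
3 4 1.648 2.743
4 -2 -11.819 2.057
5 -2 6.472 -1.720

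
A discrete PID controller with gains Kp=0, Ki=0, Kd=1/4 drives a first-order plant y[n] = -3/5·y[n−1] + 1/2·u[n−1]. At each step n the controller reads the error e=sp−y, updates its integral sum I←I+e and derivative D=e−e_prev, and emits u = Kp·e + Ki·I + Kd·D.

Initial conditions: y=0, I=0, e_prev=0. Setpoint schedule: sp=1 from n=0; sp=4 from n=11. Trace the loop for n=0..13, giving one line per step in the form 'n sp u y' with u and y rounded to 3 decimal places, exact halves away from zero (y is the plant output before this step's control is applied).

0 1 0.250 0.000
1 1 -0.031 0.125
2 1 0.054 -0.091
3 1 -0.043 0.081
4 1 0.038 -0.070
5 1 -0.033 0.061
6 1 0.029 -0.053
7 1 -0.025 0.046
8 1 0.022 -0.040
9 1 -0.019 0.035
10 1 0.016 -0.030
11 4 0.736 0.026
12 4 -0.081 0.352
13 4 0.151 -0.252

(exact arithmetic carried between steps; '≈' marks a value shown rounded to 6 d.p. or computed from one; I and e_prev carry over from the previous line; the table rounds u and y to 3 d.p., halves away from zero)
n=0: y=0, sp=1, e=sp−y=1; I=1, D=e−e_prev=1; u=0·1+0·1+1/4·1=0.25; next y=-3/5·0+1/2·0.25=0.125
n=1: y=0.125, sp=1, e=sp−y=0.875; I=1.875, D=e−e_prev=-0.125; u=0·0.875+0·1.875+1/4·(-0.125)=-0.03125; next y=-3/5·0.125+1/2·(-0.03125)=-0.090625
n=2: y=-0.090625, sp=1, e=sp−y=1.090625; I=2.965625, D=e−e_prev=0.215625; u=0·1.090625+0·2.965625+1/4·0.215625≈0.053906; next y=-3/5·(-0.090625)+1/2·0.053906≈0.081328
n=3: y≈0.081328, sp=1, e=sp−y≈0.918672; I≈3.884297, D=e−e_prev≈-0.171953; u=0·0.918672+0·3.884297+1/4·(-0.171953)≈-0.042988; next y=-3/5·0.081328+1/2·(-0.042988)≈-0.070291
n=4: y≈-0.070291, sp=1, e=sp−y≈1.070291; I≈4.954588, D=e−e_prev≈0.151619; u=0·1.070291+0·4.954588+1/4·0.151619≈0.037905; next y=-3/5·(-0.070291)+1/2·0.037905≈0.061127
n=5: y≈0.061127, sp=1, e=sp−y≈0.938873; I≈5.893461, D=e−e_prev≈-0.131418; u=0·0.938873+0·5.893461+1/4·(-0.131418)≈-0.032855; next y=-3/5·0.061127+1/2·(-0.032855)≈-0.053103
n=6: y≈-0.053103, sp=1, e=sp−y≈1.053103; I≈6.946564, D=e−e_prev≈0.114230; u=0·1.053103+0·6.946564+1/4·0.114230≈0.028558; next y=-3/5·(-0.053103)+1/2·0.028558≈0.046141
n=7: y≈0.046141, sp=1, e=sp−y≈0.953859; I≈7.900423, D=e−e_prev≈-0.099244; u=0·0.953859+0·7.900423+1/4·(-0.099244)≈-0.024811; next y=-3/5·0.046141+1/2·(-0.024811)≈-0.040090
n=8: y≈-0.040090, sp=1, e=sp−y≈1.040090; I≈8.940514, D=e−e_prev≈0.086231; u=0·1.040090+0·8.940514+1/4·0.086231≈0.021558; next y=-3/5·(-0.040090)+1/2·0.021558≈0.034833
n=9: y≈0.034833, sp=1, e=sp−y≈0.965167; I≈9.905681, D=e−e_prev≈-0.074923; u=0·0.965167+0·9.905681+1/4·(-0.074923)≈-0.018731; next y=-3/5·0.034833+1/2·(-0.018731)≈-0.030265
n=10: y≈-0.030265, sp=1, e=sp−y≈1.030265; I≈10.935946, D=e−e_prev≈0.065098; u=0·1.030265+0·10.935946+1/4·0.065098≈0.016275; next y=-3/5·(-0.030265)+1/2·0.016275≈0.026296
n=11: y≈0.026296, sp=4, e=sp−y≈3.973704; I≈14.909649, D=e−e_prev≈2.943439; u=0·3.973704+0·14.909649+1/4·2.943439≈0.735860; next y=-3/5·0.026296+1/2·0.735860≈0.352152
n=12: y≈0.352152, sp=4, e=sp−y≈3.647848; I≈18.557497, D=e−e_prev≈-0.325856; u=0·3.647848+0·18.557497+1/4·(-0.325856)≈-0.081464; next y=-3/5·0.352152+1/2·(-0.081464)≈-0.252023
n=13: y≈-0.252023, sp=4, e=sp−y≈4.252023; I≈22.809521, D=e−e_prev≈0.604175; u=0·4.252023+0·22.809521+1/4·0.604175≈0.151044; next y=-3/5·(-0.252023)+1/2·0.151044≈0.226736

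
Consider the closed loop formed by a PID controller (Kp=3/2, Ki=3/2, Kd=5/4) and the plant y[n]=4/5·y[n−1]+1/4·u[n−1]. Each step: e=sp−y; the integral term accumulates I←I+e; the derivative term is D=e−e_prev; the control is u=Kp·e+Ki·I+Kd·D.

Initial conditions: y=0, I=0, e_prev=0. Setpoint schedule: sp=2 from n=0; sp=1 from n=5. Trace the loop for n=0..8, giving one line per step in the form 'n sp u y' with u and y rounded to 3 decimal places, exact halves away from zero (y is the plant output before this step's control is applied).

0 2 8.500 0.000
1 2 -0.031 2.125
2 2 4.277 1.692
3 2 1.092 2.423
4 2 2.270 2.211
5 1 -3.094 2.337
6 1 1.581 1.096
7 1 -0.862 1.272
8 1 0.947 0.802

(exact arithmetic carried between steps; '≈' marks a value shown rounded to 6 d.p. or computed from one; I and e_prev carry over from the previous line; the table rounds u and y to 3 d.p., halves away from zero)
n=0: y=0, sp=2, e=sp−y=2; I=2, D=e−e_prev=2; u=3/2·2+3/2·2+5/4·2=8.5; next y=4/5·0+1/4·8.5=2.125
n=1: y=2.125, sp=2, e=sp−y=-0.125; I=1.875, D=e−e_prev=-2.125; u=3/2·(-0.125)+3/2·1.875+5/4·(-2.125)=-0.03125; next y=4/5·2.125+1/4·(-0.03125)≈1.692188
n=2: y≈1.692188, sp=2, e=sp−y≈0.307813; I≈2.182813, D=e−e_prev≈0.432813; u=3/2·0.307813+3/2·2.182813+5/4·0.432813≈4.276953; next y=4/5·1.692188+1/4·4.276953≈2.422988
n=3: y≈2.422988, sp=2, e=sp−y≈-0.422988; I≈1.759824, D=e−e_prev≈-0.730801; u=3/2·(-0.422988)+3/2·1.759824+5/4·(-0.730801)≈1.091753; next y=4/5·2.422988+1/4·1.091753≈2.211329
n=4: y≈2.211329, sp=2, e=sp−y≈-0.211329; I≈1.548495, D=e−e_prev≈0.211659; u=3/2·(-0.211329)+3/2·1.548495+5/4·0.211659≈2.270324; next y=4/5·2.211329+1/4·2.270324≈2.336644
n=5: y≈2.336644, sp=1, e=sp−y≈-1.336644; I≈0.211851, D=e−e_prev≈-1.125315; u=3/2·(-1.336644)+3/2·0.211851+5/4·(-1.125315)≈-3.093833; next y=4/5·2.336644+1/4·(-3.093833)≈1.095857
n=6: y≈1.095857, sp=1, e=sp−y≈-0.095857; I≈0.115994, D=e−e_prev≈1.240787; u=3/2·(-0.095857)+3/2·0.115994+5/4·1.240787≈1.581190; next y=4/5·1.095857+1/4·1.581190≈1.271983
n=7: y≈1.271983, sp=1, e=sp−y≈-0.271983; I≈-0.155989, D=e−e_prev≈-0.176126; u=3/2·(-0.271983)+3/2·(-0.155989)+5/4·(-0.176126)≈-0.862115; next y=4/5·1.271983+1/4·(-0.862115)≈0.802058
n=8: y≈0.802058, sp=1, e=sp−y≈0.197942; I≈0.041954, D=e−e_prev≈0.469925; u=3/2·0.197942+3/2·0.041954+5/4·0.469925≈0.947251; next y=4/5·0.802058+1/4·0.947251≈0.878459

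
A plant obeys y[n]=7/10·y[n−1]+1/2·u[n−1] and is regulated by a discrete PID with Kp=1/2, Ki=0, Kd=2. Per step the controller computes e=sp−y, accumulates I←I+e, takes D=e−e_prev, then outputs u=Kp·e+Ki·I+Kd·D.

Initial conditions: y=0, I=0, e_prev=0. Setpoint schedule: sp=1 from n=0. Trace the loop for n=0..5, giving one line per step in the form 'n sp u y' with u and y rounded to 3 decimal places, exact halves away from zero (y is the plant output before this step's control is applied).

0 1 2.500 0.000
1 1 -2.625 1.250
2 1 4.094 -0.438
3 1 -4.727 1.741
4 1 6.843 -1.145
5 1 -8.340 2.620

(exact arithmetic carried between steps; '≈' marks a value shown rounded to 6 d.p. or computed from one; I and e_prev carry over from the previous line; the table rounds u and y to 3 d.p., halves away from zero)
n=0: y=0, sp=1, e=sp−y=1; I=1, D=e−e_prev=1; u=1/2·1+0·1+2·1=2.5; next y=7/10·0+1/2·2.5=1.25
n=1: y=1.25, sp=1, e=sp−y=-0.25; I=0.75, D=e−e_prev=-1.25; u=1/2·(-0.25)+0·0.75+2·(-1.25)=-2.625; next y=7/10·1.25+1/2·(-2.625)=-0.4375
n=2: y=-0.4375, sp=1, e=sp−y=1.4375; I=2.1875, D=e−e_prev=1.6875; u=1/2·1.4375+0·2.1875+2·1.6875=4.09375; next y=7/10·(-0.4375)+1/2·4.09375=1.740625
n=3: y=1.740625, sp=1, e=sp−y=-0.740625; I=1.446875, D=e−e_prev=-2.178125; u=1/2·(-0.740625)+0·1.446875+2·(-2.178125)≈-4.726563; next y=7/10·1.740625+1/2·(-4.726563)≈-1.144844
n=4: y≈-1.144844, sp=1, e=sp−y≈2.144844; I≈3.591719, D=e−e_prev≈2.885469; u=1/2·2.144844+0·3.591719+2·2.885469≈6.843359; next y=7/10·(-1.144844)+1/2·6.843359≈2.620289
n=5: y≈2.620289, sp=1, e=sp−y≈-1.620289; I≈1.971430, D=e−e_prev≈-3.765133; u=1/2·(-1.620289)+0·1.971430+2·(-3.765133)≈-8.340410; next y=7/10·2.620289+1/2·(-8.340410)≈-2.336003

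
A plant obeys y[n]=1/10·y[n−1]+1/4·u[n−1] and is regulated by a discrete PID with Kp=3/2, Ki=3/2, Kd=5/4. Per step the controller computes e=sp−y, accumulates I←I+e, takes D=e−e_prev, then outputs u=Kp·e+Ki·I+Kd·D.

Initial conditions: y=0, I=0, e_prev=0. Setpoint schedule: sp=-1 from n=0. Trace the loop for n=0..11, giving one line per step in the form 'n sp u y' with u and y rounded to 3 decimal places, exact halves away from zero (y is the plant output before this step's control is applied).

0 -1 -4.250 0.000
1 -1 0.016 -1.063
2 -1 -5.299 -0.102
3 -1 -0.207 -1.335
4 -1 -6.132 -0.185
5 -1 -0.110 -1.552
6 -1 -6.808 -0.183
7 -1 0.212 -1.720
8 -1 -7.435 -0.119
9 -1 0.690 -1.871
10 -1 -8.082 -0.015
11 -1 1.291 -2.022

(exact arithmetic carried between steps; '≈' marks a value shown rounded to 6 d.p. or computed from one; I and e_prev carry over from the previous line; the table rounds u and y to 3 d.p., halves away from zero)
n=0: y=0, sp=-1, e=sp−y=-1; I=-1, D=e−e_prev=-1; u=3/2·(-1)+3/2·(-1)+5/4·(-1)=-4.25; next y=1/10·0+1/4·(-4.25)=-1.0625
n=1: y=-1.0625, sp=-1, e=sp−y=0.0625; I=-0.9375, D=e−e_prev=1.0625; u=3/2·0.0625+3/2·(-0.9375)+5/4·1.0625=0.015625; next y=1/10·(-1.0625)+1/4·0.015625≈-0.102344
n=2: y≈-0.102344, sp=-1, e=sp−y≈-0.897656; I≈-1.835156, D=e−e_prev≈-0.960156; u=3/2·(-0.897656)+3/2·(-1.835156)+5/4·(-0.960156)≈-5.299414; next y=1/10·(-0.102344)+1/4·(-5.299414)≈-1.335088
n=3: y≈-1.335088, sp=-1, e=sp−y≈0.335088; I≈-1.500068, D=e−e_prev≈1.232744; u=3/2·0.335088+3/2·(-1.500068)+5/4·1.232744≈-0.206541; next y=1/10·(-1.335088)+1/4·(-0.206541)≈-0.185144
n=4: y≈-0.185144, sp=-1, e=sp−y≈-0.814856; I≈-2.314924, D=e−e_prev≈-1.149944; u=3/2·(-0.814856)+3/2·(-2.314924)+5/4·(-1.149944)≈-6.132101; next y=1/10·(-0.185144)+1/4·(-6.132101)≈-1.551540
n=5: y≈-1.551540, sp=-1, e=sp−y≈0.551540; I≈-1.763385, D=e−e_prev≈1.366396; u=3/2·0.551540+3/2·(-1.763385)+5/4·1.366396≈-0.109773; next y=1/10·(-1.551540)+1/4·(-0.109773)≈-0.182597
n=6: y≈-0.182597, sp=-1, e=sp−y≈-0.817403; I≈-2.580788, D=e−e_prev≈-1.368942; u=3/2·(-0.817403)+3/2·(-2.580788)+5/4·(-1.368942)≈-6.808463; next y=1/10·(-0.182597)+1/4·(-6.808463)≈-1.720376
n=7: y≈-1.720376, sp=-1, e=sp−y≈0.720376; I≈-1.860412, D=e−e_prev≈1.537778; u=3/2·0.720376+3/2·(-1.860412)+5/4·1.537778≈0.212168; next y=1/10·(-1.720376)+1/4·0.212168≈-0.118996
n=8: y≈-0.118996, sp=-1, e=sp−y≈-0.881004; I≈-2.741416, D=e−e_prev≈-1.601380; u=3/2·(-0.881004)+3/2·(-2.741416)+5/4·(-1.601380)≈-7.435356; next y=1/10·(-0.118996)+1/4·(-7.435356)≈-1.870739
n=9: y≈-1.870739, sp=-1, e=sp−y≈0.870739; I≈-1.870678, D=e−e_prev≈1.751743; u=3/2·0.870739+3/2·(-1.870678)+5/4·1.751743≈0.689770; next y=1/10·(-1.870739)+1/4·0.689770≈-0.014631
n=10: y≈-0.014631, sp=-1, e=sp−y≈-0.985369; I≈-2.856047, D=e−e_prev≈-1.856107; u=3/2·(-0.985369)+3/2·(-2.856047)+5/4·(-1.856107)≈-8.082257; next y=1/10·(-0.014631)+1/4·(-8.082257)≈-2.022027
n=11: y≈-2.022027, sp=-1, e=sp−y≈1.022027; I≈-1.834019, D=e−e_prev≈2.007396; u=3/2·1.022027+3/2·(-1.834019)+5/4·2.007396≈1.291257; next y=1/10·(-2.022027)+1/4·1.291257≈0.120612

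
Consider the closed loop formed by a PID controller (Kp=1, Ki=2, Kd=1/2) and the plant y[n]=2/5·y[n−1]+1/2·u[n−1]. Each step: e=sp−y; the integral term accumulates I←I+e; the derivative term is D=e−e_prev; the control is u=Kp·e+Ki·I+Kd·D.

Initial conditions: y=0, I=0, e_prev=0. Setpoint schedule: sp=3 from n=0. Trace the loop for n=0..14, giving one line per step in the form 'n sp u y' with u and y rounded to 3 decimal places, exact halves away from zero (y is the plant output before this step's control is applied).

0 3 10.500 0.000
1 3 -3.375 5.250
2 3 11.681 0.413
3 3 -5.138 6.006
4 3 13.251 -0.167
5 3 -7.041 6.559
6 3 15.300 -0.897
7 3 -9.292 7.291
8 3 17.792 -1.730
9 3 -12.028 8.204
10 3 20.808 -2.732
11 3 -15.348 9.311
12 3 24.463 -3.949
13 3 -19.373 10.652
14 3 28.895 -5.426

(exact arithmetic carried between steps; '≈' marks a value shown rounded to 6 d.p. or computed from one; I and e_prev carry over from the previous line; the table rounds u and y to 3 d.p., halves away from zero)
n=0: y=0, sp=3, e=sp−y=3; I=3, D=e−e_prev=3; u=1·3+2·3+1/2·3=10.5; next y=2/5·0+1/2·10.5=5.25
n=1: y=5.25, sp=3, e=sp−y=-2.25; I=0.75, D=e−e_prev=-5.25; u=1·(-2.25)+2·0.75+1/2·(-5.25)=-3.375; next y=2/5·5.25+1/2·(-3.375)=0.4125
n=2: y=0.4125, sp=3, e=sp−y=2.5875; I=3.3375, D=e−e_prev=4.8375; u=1·2.5875+2·3.3375+1/2·4.8375=11.68125; next y=2/5·0.4125+1/2·11.68125=6.005625
n=3: y=6.005625, sp=3, e=sp−y=-3.005625; I=0.331875, D=e−e_prev=-5.593125; u=1·(-3.005625)+2·0.331875+1/2·(-5.593125)≈-5.138438; next y=2/5·6.005625+1/2·(-5.138438)≈-0.166969
n=4: y≈-0.166969, sp=3, e=sp−y≈3.166969; I≈3.498844, D=e−e_prev≈6.172594; u=1·3.166969+2·3.498844+1/2·6.172594≈13.250953; next y=2/5·(-0.166969)+1/2·13.250953≈6.558689
n=5: y≈6.558689, sp=3, e=sp−y≈-3.558689; I≈-0.059845, D=e−e_prev≈-6.725658; u=1·(-3.558689)+2·(-0.059845)+1/2·(-6.725658)≈-7.041209; next y=2/5·6.558689+1/2·(-7.041209)≈-0.897129
n=6: y≈-0.897129, sp=3, e=sp−y≈3.897129; I≈3.837283, D=e−e_prev≈7.455818; u=1·3.897129+2·3.837283+1/2·7.455818≈15.299604; next y=2/5·(-0.897129)+1/2·15.299604≈7.290951
n=7: y≈7.290951, sp=3, e=sp−y≈-4.290951; I≈-0.453667, D=e−e_prev≈-8.188079; u=1·(-4.290951)+2·(-0.453667)+1/2·(-8.188079)≈-9.292325; next y=2/5·7.290951+1/2·(-9.292325)≈-1.729782
n=8: y≈-1.729782, sp=3, e=sp−y≈4.729782; I≈4.276115, D=e−e_prev≈9.020733; u=1·4.729782+2·4.276115+1/2·9.020733≈17.792378; next y=2/5·(-1.729782)+1/2·17.792378≈8.204276
n=9: y≈8.204276, sp=3, e=sp−y≈-5.204276; I≈-0.928161, D=e−e_prev≈-9.934059; u=1·(-5.204276)+2·(-0.928161)+1/2·(-9.934059)≈-12.027628; next y=2/5·8.204276+1/2·(-12.027628)≈-2.732104
n=10: y≈-2.732104, sp=3, e=sp−y≈5.732104; I≈4.803942, D=e−e_prev≈10.936380; u=1·5.732104+2·4.803942+1/2·10.936380≈20.808178; next y=2/5·(-2.732104)+1/2·20.808178≈9.311248
n=11: y≈9.311248, sp=3, e=sp−y≈-6.311248; I≈-1.507305, D=e−e_prev≈-12.043351; u=1·(-6.311248)+2·(-1.507305)+1/2·(-12.043351)≈-15.347534; next y=2/5·9.311248+1/2·(-15.347534)≈-3.949268
n=12: y≈-3.949268, sp=3, e=sp−y≈6.949268; I≈5.441963, D=e−e_prev≈13.260516; u=1·6.949268+2·5.441963+1/2·13.260516≈24.463451; next y=2/5·(-3.949268)+1/2·24.463451≈10.652018
n=13: y≈10.652018, sp=3, e=sp−y≈-7.652018; I≈-2.210056, D=e−e_prev≈-14.601286; u=1·(-7.652018)+2·(-2.210056)+1/2·(-14.601286)≈-19.372773; next y=2/5·10.652018+1/2·(-19.372773)≈-5.425579
n=14: y≈-5.425579, sp=3, e=sp−y≈8.425579; I≈6.215523, D=e−e_prev≈16.077597; u=1·8.425579+2·6.215523+1/2·16.077597≈28.895425; next y=2/5·(-5.425579)+1/2·28.895425≈12.277481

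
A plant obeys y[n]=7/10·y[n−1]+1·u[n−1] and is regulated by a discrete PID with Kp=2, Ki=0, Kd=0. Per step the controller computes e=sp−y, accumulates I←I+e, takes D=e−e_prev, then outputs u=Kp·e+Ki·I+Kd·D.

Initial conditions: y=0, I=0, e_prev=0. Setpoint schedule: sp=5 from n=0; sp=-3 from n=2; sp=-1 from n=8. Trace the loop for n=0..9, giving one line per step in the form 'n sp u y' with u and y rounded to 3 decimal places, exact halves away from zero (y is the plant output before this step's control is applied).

0 5 10.000 0.000
1 5 -10.000 10.000
2 -3 0.000 -3.000
3 -3 -1.800 -2.100
4 -3 0.540 -3.270
5 -3 -2.502 -1.749
6 -3 1.453 -3.726
7 -3 -3.688 -1.156
8 -1 6.995 -4.497
9 -1 -9.693 3.847

(exact arithmetic carried between steps; '≈' marks a value shown rounded to 6 d.p. or computed from one; I and e_prev carry over from the previous line; the table rounds u and y to 3 d.p., halves away from zero)
n=0: y=0, sp=5, e=sp−y=5; I=5, D=e−e_prev=5; u=2·5+0·5+0·5=10; next y=7/10·0+1·10=10
n=1: y=10, sp=5, e=sp−y=-5; I=0, D=e−e_prev=-10; u=2·(-5)+0·0+0·(-10)=-10; next y=7/10·10+1·(-10)=-3
n=2: y=-3, sp=-3, e=sp−y=0; I=0, D=e−e_prev=5; u=2·0+0·0+0·5=0; next y=7/10·(-3)+1·0=-2.1
n=3: y=-2.1, sp=-3, e=sp−y=-0.9; I=-0.9, D=e−e_prev=-0.9; u=2·(-0.9)+0·(-0.9)+0·(-0.9)=-1.8; next y=7/10·(-2.1)+1·(-1.8)=-3.27
n=4: y=-3.27, sp=-3, e=sp−y=0.27; I=-0.63, D=e−e_prev=1.17; u=2·0.27+0·(-0.63)+0·1.17=0.54; next y=7/10·(-3.27)+1·0.54=-1.749
n=5: y=-1.749, sp=-3, e=sp−y=-1.251; I=-1.881, D=e−e_prev=-1.521; u=2·(-1.251)+0·(-1.881)+0·(-1.521)=-2.502; next y=7/10·(-1.749)+1·(-2.502)=-3.7263
n=6: y=-3.7263, sp=-3, e=sp−y=0.7263; I=-1.1547, D=e−e_prev=1.9773; u=2·0.7263+0·(-1.1547)+0·1.9773=1.4526; next y=7/10·(-3.7263)+1·1.4526=-1.15581
n=7: y=-1.15581, sp=-3, e=sp−y=-1.84419; I=-2.99889, D=e−e_prev=-2.57049; u=2·(-1.84419)+0·(-2.99889)+0·(-2.57049)=-3.68838; next y=7/10·(-1.15581)+1·(-3.68838)=-4.497447
n=8: y=-4.497447, sp=-1, e=sp−y=3.497447; I=0.498557, D=e−e_prev=5.341637; u=2·3.497447+0·0.498557+0·5.341637=6.994894; next y=7/10·(-4.497447)+1·6.994894≈3.846681
n=9: y≈3.846681, sp=-1, e=sp−y≈-4.846681; I≈-4.348124, D=e−e_prev≈-8.344128; u=2·(-4.846681)+0·(-4.348124)+0·(-8.344128)≈-9.693362; next y=7/10·3.846681+1·(-9.693362)≈-7.000685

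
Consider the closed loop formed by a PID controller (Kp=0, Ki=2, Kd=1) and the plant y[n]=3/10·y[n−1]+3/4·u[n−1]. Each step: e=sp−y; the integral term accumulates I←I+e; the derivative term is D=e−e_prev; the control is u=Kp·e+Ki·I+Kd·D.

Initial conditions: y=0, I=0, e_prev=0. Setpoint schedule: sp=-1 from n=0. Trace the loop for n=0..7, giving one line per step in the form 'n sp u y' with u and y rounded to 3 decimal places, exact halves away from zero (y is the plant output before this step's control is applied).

0 -1 -3.000 0.000
1 -1 2.750 -2.250
2 -1 -7.913 1.388
3 -1 11.667 -5.518
4 -1 -24.041 7.095
5 -1 41.374 -15.902
6 -1 -78.304 26.259
7 -1 140.668 -50.850

(exact arithmetic carried between steps; '≈' marks a value shown rounded to 6 d.p. or computed from one; I and e_prev carry over from the previous line; the table rounds u and y to 3 d.p., halves away from zero)
n=0: y=0, sp=-1, e=sp−y=-1; I=-1, D=e−e_prev=-1; u=0·(-1)+2·(-1)+1·(-1)=-3; next y=3/10·0+3/4·(-3)=-2.25
n=1: y=-2.25, sp=-1, e=sp−y=1.25; I=0.25, D=e−e_prev=2.25; u=0·1.25+2·0.25+1·2.25=2.75; next y=3/10·(-2.25)+3/4·2.75=1.3875
n=2: y=1.3875, sp=-1, e=sp−y=-2.3875; I=-2.1375, D=e−e_prev=-3.6375; u=0·(-2.3875)+2·(-2.1375)+1·(-3.6375)=-7.9125; next y=3/10·1.3875+3/4·(-7.9125)=-5.518125
n=3: y=-5.518125, sp=-1, e=sp−y=4.518125; I=2.380625, D=e−e_prev=6.905625; u=0·4.518125+2·2.380625+1·6.905625=11.666875; next y=3/10·(-5.518125)+3/4·11.666875≈7.094719
n=4: y≈7.094719, sp=-1, e=sp−y≈-8.094719; I≈-5.714094, D=e−e_prev≈-12.612844; u=0·(-8.094719)+2·(-5.714094)+1·(-12.612844)≈-24.041031; next y=3/10·7.094719+3/4·(-24.041031)≈-15.902358
n=5: y≈-15.902358, sp=-1, e=sp−y≈14.902358; I≈9.188264, D=e−e_prev≈22.997077; u=0·14.902358+2·9.188264+1·22.997077≈41.373605; next y=3/10·(-15.902358)+3/4·41.373605≈26.259496
n=6: y≈26.259496, sp=-1, e=sp−y≈-27.259496; I≈-18.071232, D=e−e_prev≈-42.161854; u=0·(-27.259496)+2·(-18.071232)+1·(-42.161854)≈-78.304318; next y=3/10·26.259496+3/4·(-78.304318)≈-50.850390
n=7: y≈-50.850390, sp=-1, e=sp−y≈49.850390; I≈31.779158, D=e−e_prev≈77.109886; u=0·49.850390+2·31.779158+1·77.109886≈140.668201; next y=3/10·(-50.850390)+3/4·140.668201≈90.246034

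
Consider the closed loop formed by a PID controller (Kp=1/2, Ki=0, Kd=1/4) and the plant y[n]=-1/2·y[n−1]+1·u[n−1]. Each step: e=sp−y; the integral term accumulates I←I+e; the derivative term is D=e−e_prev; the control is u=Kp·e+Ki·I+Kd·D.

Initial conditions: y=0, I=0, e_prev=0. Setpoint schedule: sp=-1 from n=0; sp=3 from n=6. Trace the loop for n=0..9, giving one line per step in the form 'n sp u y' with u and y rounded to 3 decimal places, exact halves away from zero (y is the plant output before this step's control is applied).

0 -1 -0.750 0.000
1 -1 0.063 -0.750
2 -1 -1.016 0.438
3 -1 0.535 -1.234
4 -1 -1.673 1.152
5 -1 1.475 -2.249
6 3 -0.012 2.599
7 3 3.133 -1.311
8 3 -1.670 3.789
9 3 5.121 -3.564

(exact arithmetic carried between steps; '≈' marks a value shown rounded to 6 d.p. or computed from one; I and e_prev carry over from the previous line; the table rounds u and y to 3 d.p., halves away from zero)
n=0: y=0, sp=-1, e=sp−y=-1; I=-1, D=e−e_prev=-1; u=1/2·(-1)+0·(-1)+1/4·(-1)=-0.75; next y=-1/2·0+1·(-0.75)=-0.75
n=1: y=-0.75, sp=-1, e=sp−y=-0.25; I=-1.25, D=e−e_prev=0.75; u=1/2·(-0.25)+0·(-1.25)+1/4·0.75=0.0625; next y=-1/2·(-0.75)+1·0.0625=0.4375
n=2: y=0.4375, sp=-1, e=sp−y=-1.4375; I=-2.6875, D=e−e_prev=-1.1875; u=1/2·(-1.4375)+0·(-2.6875)+1/4·(-1.1875)=-1.015625; next y=-1/2·0.4375+1·(-1.015625)=-1.234375
n=3: y=-1.234375, sp=-1, e=sp−y=0.234375; I=-2.453125, D=e−e_prev=1.671875; u=1/2·0.234375+0·(-2.453125)+1/4·1.671875≈0.535156; next y=-1/2·(-1.234375)+1·0.535156≈1.152344
n=4: y≈1.152344, sp=-1, e=sp−y≈-2.152344; I≈-4.605469, D=e−e_prev≈-2.386719; u=1/2·(-2.152344)+0·(-4.605469)+1/4·(-2.386719)≈-1.672852; next y=-1/2·1.152344+1·(-1.672852)≈-2.249023
n=5: y≈-2.249023, sp=-1, e=sp−y≈1.249023; I≈-3.356445, D=e−e_prev≈3.401367; u=1/2·1.249023+0·(-3.356445)+1/4·3.401367≈1.474854; next y=-1/2·(-2.249023)+1·1.474854≈2.599365
n=6: y≈2.599365, sp=3, e=sp−y≈0.400635; I≈-2.955811, D=e−e_prev≈-0.848389; u=1/2·0.400635+0·(-2.955811)+1/4·(-0.848389)≈-0.011780; next y=-1/2·2.599365+1·(-0.011780)≈-1.311462
n=7: y≈-1.311462, sp=3, e=sp−y≈4.311462; I≈1.355652, D=e−e_prev≈3.910828; u=1/2·4.311462+0·1.355652+1/4·3.910828≈3.133438; next y=-1/2·(-1.311462)+1·3.133438≈3.789169
n=8: y≈3.789169, sp=3, e=sp−y≈-0.789169; I≈0.566483, D=e−e_prev≈-5.100632; u=1/2·(-0.789169)+0·0.566483+1/4·(-5.100632)≈-1.669743; next y=-1/2·3.789169+1·(-1.669743)≈-3.564327
n=9: y≈-3.564327, sp=3, e=sp−y≈6.564327; I≈7.130810, D=e−e_prev≈7.353497; u=1/2·6.564327+0·7.130810+1/4·7.353497≈5.120538; next y=-1/2·(-3.564327)+1·5.120538≈6.902701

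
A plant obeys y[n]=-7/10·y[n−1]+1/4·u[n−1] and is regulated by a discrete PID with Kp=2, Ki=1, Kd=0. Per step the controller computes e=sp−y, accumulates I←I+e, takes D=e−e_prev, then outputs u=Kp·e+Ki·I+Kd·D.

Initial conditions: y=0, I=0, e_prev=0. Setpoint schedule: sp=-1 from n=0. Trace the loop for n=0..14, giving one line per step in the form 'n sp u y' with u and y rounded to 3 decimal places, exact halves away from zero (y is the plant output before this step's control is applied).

(exact arithmetic carried between steps; '≈' marks a value shown rounded to 6 d.p. or computed from one; I and e_prev carry over from the previous line; the table rounds u and y to 3 d.p., halves away from zero)
n=0: y=0, sp=-1, e=sp−y=-1; I=-1, D=e−e_prev=-1; u=2·(-1)+1·(-1)+0·(-1)=-3; next y=-7/10·0+1/4·(-3)=-0.75
n=1: y=-0.75, sp=-1, e=sp−y=-0.25; I=-1.25, D=e−e_prev=0.75; u=2·(-0.25)+1·(-1.25)+0·0.75=-1.75; next y=-7/10·(-0.75)+1/4·(-1.75)=0.0875
n=2: y=0.0875, sp=-1, e=sp−y=-1.0875; I=-2.3375, D=e−e_prev=-0.8375; u=2·(-1.0875)+1·(-2.3375)+0·(-0.8375)=-4.5125; next y=-7/10·0.0875+1/4·(-4.5125)=-1.189375
n=3: y=-1.189375, sp=-1, e=sp−y=0.189375; I=-2.148125, D=e−e_prev=1.276875; u=2·0.189375+1·(-2.148125)+0·1.276875=-1.769375; next y=-7/10·(-1.189375)+1/4·(-1.769375)≈0.390219
n=4: y≈0.390219, sp=-1, e=sp−y≈-1.390219; I≈-3.538344, D=e−e_prev≈-1.579594; u=2·(-1.390219)+1·(-3.538344)+0·(-1.579594)≈-6.318781; next y=-7/10·0.390219+1/4·(-6.318781)≈-1.852848
n=5: y≈-1.852848, sp=-1, e=sp−y≈0.852848; I≈-2.685495, D=e−e_prev≈2.243067; u=2·0.852848+1·(-2.685495)+0·2.243067≈-0.979798; next y=-7/10·(-1.852848)+1/4·(-0.979798)≈1.052044
n=6: y≈1.052044, sp=-1, e=sp−y≈-2.052044; I≈-4.737540, D=e−e_prev≈-2.904893; u=2·(-2.052044)+1·(-4.737540)+0·(-2.904893)≈-8.841628; next y=-7/10·1.052044+1/4·(-8.841628)≈-2.946838
n=7: y≈-2.946838, sp=-1, e=sp−y≈1.946838; I≈-2.790702, D=e−e_prev≈3.998882; u=2·1.946838+1·(-2.790702)+0·3.998882≈1.102975; next y=-7/10·(-2.946838)+1/4·1.102975≈2.338530
n=8: y≈2.338530, sp=-1, e=sp−y≈-3.338530; I≈-6.129232, D=e−e_prev≈-5.285368; u=2·(-3.338530)+1·(-6.129232)+0·(-5.285368)≈-12.806292; next y=-7/10·2.338530+1/4·(-12.806292)≈-4.838544
n=9: y≈-4.838544, sp=-1, e=sp−y≈3.838544; I≈-2.290688, D=e−e_prev≈7.177075; u=2·3.838544+1·(-2.290688)+0·7.177075≈5.386401; next y=-7/10·(-4.838544)+1/4·5.386401≈4.733581
n=10: y≈4.733581, sp=-1, e=sp−y≈-5.733581; I≈-8.024269, D=e−e_prev≈-9.572126; u=2·(-5.733581)+1·(-8.024269)+0·(-9.572126)≈-19.491431; next y=-7/10·4.733581+1/4·(-19.491431)≈-8.186365
n=11: y≈-8.186365, sp=-1, e=sp−y≈7.186365; I≈-0.837904, D=e−e_prev≈12.919946; u=2·7.186365+1·(-0.837904)+0·12.919946≈13.534825; next y=-7/10·(-8.186365)+1/4·13.534825≈9.114162
n=12: y≈9.114162, sp=-1, e=sp−y≈-10.114162; I≈-10.952066, D=e−e_prev≈-17.300526; u=2·(-10.114162)+1·(-10.952066)+0·(-17.300526)≈-31.180389; next y=-7/10·9.114162+1/4·(-31.180389)≈-14.175010
n=13: y≈-14.175010, sp=-1, e=sp−y≈13.175010; I≈2.222945, D=e−e_prev≈23.289172; u=2·13.175010+1·2.222945+0·23.289172≈28.572966; next y=-7/10·(-14.175010)+1/4·28.572966≈17.065749
n=14: y≈17.065749, sp=-1, e=sp−y≈-18.065749; I≈-15.842804, D=e−e_prev≈-31.240759; u=2·(-18.065749)+1·(-15.842804)+0·(-31.240759)≈-51.974301; next y=-7/10·17.065749+1/4·(-51.974301)≈-24.939599

0 -1 -3.000 0.000
1 -1 -1.750 -0.750
2 -1 -4.513 0.088
3 -1 -1.769 -1.189
4 -1 -6.319 0.390
5 -1 -0.980 -1.853
6 -1 -8.842 1.052
7 -1 1.103 -2.947
8 -1 -12.806 2.339
9 -1 5.386 -4.839
10 -1 -19.491 4.734
11 -1 13.535 -8.186
12 -1 -31.180 9.114
13 -1 28.573 -14.175
14 -1 -51.974 17.066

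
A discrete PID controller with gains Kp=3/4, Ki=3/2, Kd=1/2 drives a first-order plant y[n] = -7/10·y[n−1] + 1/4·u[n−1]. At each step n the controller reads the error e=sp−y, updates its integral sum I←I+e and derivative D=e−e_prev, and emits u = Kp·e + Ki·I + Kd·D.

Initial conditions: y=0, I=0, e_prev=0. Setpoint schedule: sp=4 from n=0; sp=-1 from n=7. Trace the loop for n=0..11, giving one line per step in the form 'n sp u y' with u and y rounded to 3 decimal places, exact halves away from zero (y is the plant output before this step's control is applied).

0 4 11.000 0.000
1 4 7.438 2.750
2 4 18.430 -0.066
3 4 10.143 4.654
4 4 26.304 -0.722
5 4 9.241 7.081
6 4 35.272 -2.647
7 -1 -9.994 10.671
8 -1 38.415 -9.968
9 -1 -31.463 16.581
10 -1 54.588 -19.473
11 -1 -64.294 27.278

(exact arithmetic carried between steps; '≈' marks a value shown rounded to 6 d.p. or computed from one; I and e_prev carry over from the previous line; the table rounds u and y to 3 d.p., halves away from zero)
n=0: y=0, sp=4, e=sp−y=4; I=4, D=e−e_prev=4; u=3/4·4+3/2·4+1/2·4=11; next y=-7/10·0+1/4·11=2.75
n=1: y=2.75, sp=4, e=sp−y=1.25; I=5.25, D=e−e_prev=-2.75; u=3/4·1.25+3/2·5.25+1/2·(-2.75)=7.4375; next y=-7/10·2.75+1/4·7.4375=-0.065625
n=2: y=-0.065625, sp=4, e=sp−y=4.065625; I=9.315625, D=e−e_prev=2.815625; u=3/4·4.065625+3/2·9.315625+1/2·2.815625≈18.430469; next y=-7/10·(-0.065625)+1/4·18.430469≈4.653555
n=3: y≈4.653555, sp=4, e=sp−y≈-0.653555; I≈8.662070, D=e−e_prev≈-4.719180; u=3/4·(-0.653555)+3/2·8.662070+1/2·(-4.719180)≈10.143350; next y=-7/10·4.653555+1/4·10.143350≈-0.721651
n=4: y≈-0.721651, sp=4, e=sp−y≈4.721651; I≈13.383721, D=e−e_prev≈5.375206; u=3/4·4.721651+3/2·13.383721+1/2·5.375206≈26.304423; next y=-7/10·(-0.721651)+1/4·26.304423≈7.081261
n=5: y≈7.081261, sp=4, e=sp−y≈-3.081261; I≈10.302460, D=e−e_prev≈-7.802912; u=3/4·(-3.081261)+3/2·10.302460+1/2·(-7.802912)≈9.241288; next y=-7/10·7.081261+1/4·9.241288≈-2.646561
n=6: y≈-2.646561, sp=4, e=sp−y≈6.646561; I≈16.949021, D=e−e_prev≈9.727822; u=3/4·6.646561+3/2·16.949021+1/2·9.727822≈35.272363; next y=-7/10·(-2.646561)+1/4·35.272363≈10.670683
n=7: y≈10.670683, sp=-1, e=sp−y≈-11.670683; I≈5.278337, D=e−e_prev≈-18.317244; u=3/4·(-11.670683)+3/2·5.278337+1/2·(-18.317244)≈-9.994129; next y=-7/10·10.670683+1/4·(-9.994129)≈-9.968011
n=8: y≈-9.968011, sp=-1, e=sp−y≈8.968011; I≈14.246348, D=e−e_prev≈20.638694; u=3/4·8.968011+3/2·14.246348+1/2·20.638694≈38.414877; next y=-7/10·(-9.968011)+1/4·38.414877≈16.581327
n=9: y≈16.581327, sp=-1, e=sp−y≈-17.581327; I≈-3.334979, D=e−e_prev≈-26.549337; u=3/4·(-17.581327)+3/2·(-3.334979)+1/2·(-26.549337)≈-31.463132; next y=-7/10·16.581327+1/4·(-31.463132)≈-19.472712
n=10: y≈-19.472712, sp=-1, e=sp−y≈18.472712; I≈15.137733, D=e−e_prev≈36.054038; u=3/4·18.472712+3/2·15.137733+1/2·36.054038≈54.588152; next y=-7/10·(-19.472712)+1/4·54.588152≈27.277936
n=11: y≈27.277936, sp=-1, e=sp−y≈-28.277936; I≈-13.140203, D=e−e_prev≈-46.750648; u=3/4·(-28.277936)+3/2·(-13.140203)+1/2·(-46.750648)≈-64.294081; next y=-7/10·27.277936+1/4·(-64.294081)≈-35.168075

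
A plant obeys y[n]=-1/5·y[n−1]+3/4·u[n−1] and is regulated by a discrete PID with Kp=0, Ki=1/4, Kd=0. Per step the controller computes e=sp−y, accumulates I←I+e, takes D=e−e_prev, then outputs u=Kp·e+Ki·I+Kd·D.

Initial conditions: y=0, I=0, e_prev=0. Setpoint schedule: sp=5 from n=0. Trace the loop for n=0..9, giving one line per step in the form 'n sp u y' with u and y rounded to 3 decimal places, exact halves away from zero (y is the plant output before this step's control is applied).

0 5 1.250 0.000
1 5 2.266 0.938
2 5 3.138 1.512
3 5 3.875 2.051
4 5 4.501 2.496
5 5 5.032 2.877
6 5 5.482 3.199
7 5 5.864 3.472
8 5 6.188 3.704
9 5 6.463 3.900

(exact arithmetic carried between steps; '≈' marks a value shown rounded to 6 d.p. or computed from one; I and e_prev carry over from the previous line; the table rounds u and y to 3 d.p., halves away from zero)
n=0: y=0, sp=5, e=sp−y=5; I=5, D=e−e_prev=5; u=0·5+1/4·5+0·5=1.25; next y=-1/5·0+3/4·1.25=0.9375
n=1: y=0.9375, sp=5, e=sp−y=4.0625; I=9.0625, D=e−e_prev=-0.9375; u=0·4.0625+1/4·9.0625+0·(-0.9375)=2.265625; next y=-1/5·0.9375+3/4·2.265625≈1.511719
n=2: y≈1.511719, sp=5, e=sp−y≈3.488281; I≈12.550781, D=e−e_prev≈-0.574219; u=0·3.488281+1/4·12.550781+0·(-0.574219)≈3.137695; next y=-1/5·1.511719+3/4·3.137695≈2.050928
n=3: y≈2.050928, sp=5, e=sp−y≈2.949072; I≈15.499854, D=e−e_prev≈-0.539209; u=0·2.949072+1/4·15.499854+0·(-0.539209)≈3.874963; next y=-1/5·2.050928+3/4·3.874963≈2.496037
n=4: y≈2.496037, sp=5, e=sp−y≈2.503963; I≈18.003817, D=e−e_prev≈-0.445109; u=0·2.503963+1/4·18.003817+0·(-0.445109)≈4.500954; next y=-1/5·2.496037+3/4·4.500954≈2.876508
n=5: y≈2.876508, sp=5, e=sp−y≈2.123492; I≈20.127308, D=e−e_prev≈-0.380471; u=0·2.123492+1/4·20.127308+0·(-0.380471)≈5.031827; next y=-1/5·2.876508+3/4·5.031827≈3.198569
n=6: y≈3.198569, sp=5, e=sp−y≈1.801431; I≈21.928740, D=e−e_prev≈-0.322060; u=0·1.801431+1/4·21.928740+0·(-0.322060)≈5.482185; next y=-1/5·3.198569+3/4·5.482185≈3.471925
n=7: y≈3.471925, sp=5, e=sp−y≈1.528075; I≈23.456815, D=e−e_prev≈-0.273356; u=0·1.528075+1/4·23.456815+0·(-0.273356)≈5.864204; next y=-1/5·3.471925+3/4·5.864204≈3.703768
n=8: y≈3.703768, sp=5, e=sp−y≈1.296232; I≈24.753047, D=e−e_prev≈-0.231843; u=0·1.296232+1/4·24.753047+0·(-0.231843)≈6.188262; next y=-1/5·3.703768+3/4·6.188262≈3.900443
n=9: y≈3.900443, sp=5, e=sp−y≈1.099557; I≈25.852604, D=e−e_prev≈-0.196675; u=0·1.099557+1/4·25.852604+0·(-0.196675)≈6.463151; next y=-1/5·3.900443+3/4·6.463151≈4.067275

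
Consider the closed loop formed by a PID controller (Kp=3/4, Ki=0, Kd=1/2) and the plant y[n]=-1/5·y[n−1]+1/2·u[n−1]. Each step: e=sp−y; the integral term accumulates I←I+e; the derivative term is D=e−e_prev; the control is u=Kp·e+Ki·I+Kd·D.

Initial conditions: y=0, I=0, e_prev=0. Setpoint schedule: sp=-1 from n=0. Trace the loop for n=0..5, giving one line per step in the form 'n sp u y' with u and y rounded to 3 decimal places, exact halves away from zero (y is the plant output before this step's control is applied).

0 -1 -1.250 0.000
1 -1 0.031 -0.625
2 -1 -1.238 0.141
3 -1 0.129 -0.647
4 -1 -1.316 0.194
5 -1 0.218 -0.697

(exact arithmetic carried between steps; '≈' marks a value shown rounded to 6 d.p. or computed from one; I and e_prev carry over from the previous line; the table rounds u and y to 3 d.p., halves away from zero)
n=0: y=0, sp=-1, e=sp−y=-1; I=-1, D=e−e_prev=-1; u=3/4·(-1)+0·(-1)+1/2·(-1)=-1.25; next y=-1/5·0+1/2·(-1.25)=-0.625
n=1: y=-0.625, sp=-1, e=sp−y=-0.375; I=-1.375, D=e−e_prev=0.625; u=3/4·(-0.375)+0·(-1.375)+1/2·0.625=0.03125; next y=-1/5·(-0.625)+1/2·0.03125=0.140625
n=2: y=0.140625, sp=-1, e=sp−y=-1.140625; I=-2.515625, D=e−e_prev=-0.765625; u=3/4·(-1.140625)+0·(-2.515625)+1/2·(-0.765625)≈-1.238281; next y=-1/5·0.140625+1/2·(-1.238281)≈-0.647266
n=3: y≈-0.647266, sp=-1, e=sp−y≈-0.352734; I≈-2.868359, D=e−e_prev≈0.787891; u=3/4·(-0.352734)+0·(-2.868359)+1/2·0.787891≈0.129395; next y=-1/5·(-0.647266)+1/2·0.129395≈0.194150
n=4: y≈0.194150, sp=-1, e=sp−y≈-1.194150; I≈-4.062510, D=e−e_prev≈-0.841416; u=3/4·(-1.194150)+0·(-4.062510)+1/2·(-0.841416)≈-1.316321; next y=-1/5·0.194150+1/2·(-1.316321)≈-0.696990
n=5: y≈-0.696990, sp=-1, e=sp−y≈-0.303010; I≈-4.365519, D=e−e_prev≈0.891141; u=3/4·(-0.303010)+0·(-4.365519)+1/2·0.891141≈0.218313; next y=-1/5·(-0.696990)+1/2·0.218313≈0.248555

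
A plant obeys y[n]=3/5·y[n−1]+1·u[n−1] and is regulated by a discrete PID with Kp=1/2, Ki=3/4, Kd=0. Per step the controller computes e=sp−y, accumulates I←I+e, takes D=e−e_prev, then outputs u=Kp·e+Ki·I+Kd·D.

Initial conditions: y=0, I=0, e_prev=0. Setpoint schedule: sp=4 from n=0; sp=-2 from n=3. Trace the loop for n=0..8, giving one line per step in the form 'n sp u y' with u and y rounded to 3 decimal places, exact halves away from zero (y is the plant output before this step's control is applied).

(exact arithmetic carried between steps; '≈' marks a value shown rounded to 6 d.p. or computed from one; I and e_prev carry over from the previous line; the table rounds u and y to 3 d.p., halves away from zero)
n=0: y=0, sp=4, e=sp−y=4; I=4, D=e−e_prev=4; u=1/2·4+3/4·4+0·4=5; next y=3/5·0+1·5=5
n=1: y=5, sp=4, e=sp−y=-1; I=3, D=e−e_prev=-5; u=1/2·(-1)+3/4·3+0·(-5)=1.75; next y=3/5·5+1·1.75=4.75
n=2: y=4.75, sp=4, e=sp−y=-0.75; I=2.25, D=e−e_prev=0.25; u=1/2·(-0.75)+3/4·2.25+0·0.25=1.3125; next y=3/5·4.75+1·1.3125=4.1625
n=3: y=4.1625, sp=-2, e=sp−y=-6.1625; I=-3.9125, D=e−e_prev=-5.4125; u=1/2·(-6.1625)+3/4·(-3.9125)+0·(-5.4125)=-6.015625; next y=3/5·4.1625+1·(-6.015625)=-3.518125
n=4: y=-3.518125, sp=-2, e=sp−y=1.518125; I=-2.394375, D=e−e_prev=7.680625; u=1/2·1.518125+3/4·(-2.394375)+0·7.680625≈-1.036719; next y=3/5·(-3.518125)+1·(-1.036719)≈-3.147594
n=5: y≈-3.147594, sp=-2, e=sp−y≈1.147594; I≈-1.246781, D=e−e_prev≈-0.370531; u=1/2·1.147594+3/4·(-1.246781)+0·(-0.370531)≈-0.361289; next y=3/5·(-3.147594)+1·(-0.361289)≈-2.249845
n=6: y≈-2.249845, sp=-2, e=sp−y≈0.249845; I≈-0.996936, D=e−e_prev≈-0.897748; u=1/2·0.249845+3/4·(-0.996936)+0·(-0.897748)≈-0.622779; next y=3/5·(-2.249845)+1·(-0.622779)≈-1.972686
n=7: y≈-1.972686, sp=-2, e=sp−y≈-0.027314; I≈-1.024249, D=e−e_prev≈-0.277159; u=1/2·(-0.027314)+3/4·(-1.024249)+0·(-0.277159)≈-0.781844; next y=3/5·(-1.972686)+1·(-0.781844)≈-1.965456
n=8: y≈-1.965456, sp=-2, e=sp−y≈-0.034544; I≈-1.058794, D=e−e_prev≈-0.007231; u=1/2·(-0.034544)+3/4·(-1.058794)+0·(-0.007231)≈-0.811367; next y=3/5·(-1.965456)+1·(-0.811367)≈-1.990641

0 4 5.000 0.000
1 4 1.750 5.000
2 4 1.313 4.750
3 -2 -6.016 4.163
4 -2 -1.037 -3.518
5 -2 -0.361 -3.148
6 -2 -0.623 -2.250
7 -2 -0.782 -1.973
8 -2 -0.811 -1.965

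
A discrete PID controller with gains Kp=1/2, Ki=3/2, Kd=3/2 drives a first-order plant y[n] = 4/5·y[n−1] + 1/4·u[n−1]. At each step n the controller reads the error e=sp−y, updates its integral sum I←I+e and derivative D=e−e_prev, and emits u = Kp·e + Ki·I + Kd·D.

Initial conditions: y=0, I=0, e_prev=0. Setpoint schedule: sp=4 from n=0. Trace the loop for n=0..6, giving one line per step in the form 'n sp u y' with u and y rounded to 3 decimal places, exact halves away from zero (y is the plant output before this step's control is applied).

(exact arithmetic carried between steps; '≈' marks a value shown rounded to 6 d.p. or computed from one; I and e_prev carry over from the previous line; the table rounds u and y to 3 d.p., halves away from zero)
n=0: y=0, sp=4, e=sp−y=4; I=4, D=e−e_prev=4; u=1/2·4+3/2·4+3/2·4=14; next y=4/5·0+1/4·14=3.5
n=1: y=3.5, sp=4, e=sp−y=0.5; I=4.5, D=e−e_prev=-3.5; u=1/2·0.5+3/2·4.5+3/2·(-3.5)=1.75; next y=4/5·3.5+1/4·1.75=3.2375
n=2: y=3.2375, sp=4, e=sp−y=0.7625; I=5.2625, D=e−e_prev=0.2625; u=1/2·0.7625+3/2·5.2625+3/2·0.2625=8.66875; next y=4/5·3.2375+1/4·8.66875≈4.757188
n=3: y≈4.757188, sp=4, e=sp−y≈-0.757188; I≈4.505313, D=e−e_prev≈-1.519688; u=1/2·(-0.757188)+3/2·4.505313+3/2·(-1.519688)≈4.099844; next y=4/5·4.757188+1/4·4.099844≈4.830711
n=4: y≈4.830711, sp=4, e=sp−y≈-0.830711; I≈3.674602, D=e−e_prev≈-0.073523; u=1/2·(-0.830711)+3/2·3.674602+3/2·(-0.073523)≈4.986262; next y=4/5·4.830711+1/4·4.986262≈5.111134
n=5: y≈5.111134, sp=4, e=sp−y≈-1.111134; I≈2.563467, D=e−e_prev≈-0.280423; u=1/2·(-1.111134)+3/2·2.563467+3/2·(-0.280423)≈2.868999; next y=4/5·5.111134+1/4·2.868999≈4.806157
n=6: y≈4.806157, sp=4, e=sp−y≈-0.806157; I≈1.757310, D=e−e_prev≈0.304977; u=1/2·(-0.806157)+3/2·1.757310+3/2·0.304977≈2.690352; next y=4/5·4.806157+1/4·2.690352≈4.517514

0 4 14.000 0.000
1 4 1.750 3.500
2 4 8.669 3.238
3 4 4.100 4.757
4 4 4.986 4.831
5 4 2.869 5.111
6 4 2.690 4.806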